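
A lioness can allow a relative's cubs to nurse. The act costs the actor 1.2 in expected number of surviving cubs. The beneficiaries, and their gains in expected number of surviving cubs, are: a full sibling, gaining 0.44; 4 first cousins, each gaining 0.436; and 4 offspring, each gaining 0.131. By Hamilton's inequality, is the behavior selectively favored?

Hamilton's rule: the trait is favored when the sum of r·B over every recipient exceeds the actor's cost C.
r to a full sibling = 0.5 (full sibs share both parents — two paths of length 2: r = 2·(1/2)^2 = 1/2).
r to a first cousin = 1/8 (first cousins share one grandparent pair — two paths of length 4: r = 2·(1/2)^4 = 1/8).
r to an offspring = 1/2 (one parent–offspring link: r = (1/2)^1 = 1/2).
Summing one r·B term per recipient: 1·0.5·0.44 + 4·0.125·0.436 + 4·0.5·0.131 = 0.7.
0.7 < 1.2: the indirect benefit is less than the cost.

No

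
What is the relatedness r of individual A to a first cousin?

0.125

First cousins share one grandparent pair — two paths of length 4: r = 2·(1/2)^4 = 1/8.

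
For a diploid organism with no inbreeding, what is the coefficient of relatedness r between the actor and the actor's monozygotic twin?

1

Each parent–offspring link contributes a factor of 1/2, and independent paths through distinct common ancestors add.
Monozygotic twins share every allele identical by descent: r = 1.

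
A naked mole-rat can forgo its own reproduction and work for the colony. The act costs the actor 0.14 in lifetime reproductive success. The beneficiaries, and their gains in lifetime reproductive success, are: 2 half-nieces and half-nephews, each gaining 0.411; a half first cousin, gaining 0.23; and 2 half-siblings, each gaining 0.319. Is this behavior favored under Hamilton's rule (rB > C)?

Yes

Hamilton's rule: the trait is favored when the sum of r·B over every recipient exceeds the actor's cost C.
r to a half-niece or half-nephew = 0.125 (half-aunt/uncle↔niece/nephew: one path of length 3: r = (1/2)^3 = 1/8).
r to a half first cousin = 1/16 (half first cousins share one grandparent — one path of length 4: r = (1/2)^4 = 1/16).
r to a half-sibling = 1/4 (half-sibs share one parent — one path of length 2: r = (1/2)^2 = 1/4).
Summing one r·B term per recipient: 2·0.125·0.411 + 1·0.0625·0.23 + 2·0.25·0.319 = 0.276625.
0.276625 > 0.14: the indirect benefit exceeds the cost.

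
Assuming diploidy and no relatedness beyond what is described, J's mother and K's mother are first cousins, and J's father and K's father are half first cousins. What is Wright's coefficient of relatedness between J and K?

Wright's path rule: contributions from independent ancestry routes add.
J and K are related in two ways: second cousins through their mothers (r = 1/32) and half second cousins through their fathers (r = 1/64).
r = 1/32 + 1/64 = 3/64 = 0.046875.

0.046875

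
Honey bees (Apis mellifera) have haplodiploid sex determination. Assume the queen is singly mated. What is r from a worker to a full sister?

Haplodiploid full sisters inherit their father's entire haploid genome identically (contributing 1/2) and on average half of their mother's contribution (1/2 · 1/2 = 1/4); r = 1/2 + 1/4 = 3/4.

0.75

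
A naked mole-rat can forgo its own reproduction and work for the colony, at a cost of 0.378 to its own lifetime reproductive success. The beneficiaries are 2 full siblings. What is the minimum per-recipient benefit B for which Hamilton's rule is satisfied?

0.378

r to a full sibling = 1/2 (full sibs share both parents — two paths of length 2: r = 2·(1/2)^2 = 1/2).
Hamilton's rule with n recipients of equal r: n·r·B > C, so B > C/(n·r) = 0.378/(2·0.5) = 0.378.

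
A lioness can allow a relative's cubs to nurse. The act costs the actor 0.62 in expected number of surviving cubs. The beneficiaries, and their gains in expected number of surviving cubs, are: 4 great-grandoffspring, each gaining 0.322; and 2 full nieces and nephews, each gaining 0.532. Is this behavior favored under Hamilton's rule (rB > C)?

Hamilton's rule: the trait is favored when the sum of r·B over every recipient exceeds the actor's cost C.
r to a great-grandoffspring = 0.125 (three parent–offspring links: r = (1/2)^3 = 1/8).
r to a full niece or nephew = 1/4 (full aunt/uncle↔niece/nephew: two paths of length 3 through the shared grandparent pair: r = 2·(1/2)^3 = 1/4).
Summing one r·B term per recipient: 4·0.125·0.322 + 2·0.25·0.532 = 0.427.
0.427 < 0.62: the indirect benefit is less than the cost.

No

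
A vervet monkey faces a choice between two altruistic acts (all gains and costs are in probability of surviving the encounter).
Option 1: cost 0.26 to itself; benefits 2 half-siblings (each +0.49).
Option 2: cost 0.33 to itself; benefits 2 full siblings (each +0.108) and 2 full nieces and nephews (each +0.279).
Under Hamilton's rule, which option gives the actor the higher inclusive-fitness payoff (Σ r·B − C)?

Option 1: r to a half-sibling = 0.25.
Option 1: Σ r·B − C = (2·0.25·0.49) − 0.26 = -0.015.
Option 2: r to a full sibling = 0.5.
Option 2: r to a full niece or nephew = 0.25.
Option 2: Σ r·B − C = (2·0.5·0.108 + 2·0.25·0.279) − 0.33 = -0.0825.
Option 1 has the higher net inclusive-fitness payoff.

Option 1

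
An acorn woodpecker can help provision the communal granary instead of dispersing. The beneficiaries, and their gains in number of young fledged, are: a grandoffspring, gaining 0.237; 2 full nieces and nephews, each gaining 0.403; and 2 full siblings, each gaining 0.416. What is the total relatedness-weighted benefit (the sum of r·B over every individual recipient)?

0.67675

r to a grandoffspring = 1/4 (two parent–offspring links: r = (1/2)^2 = 1/4).
r to a full niece or nephew = 1/4 (full aunt/uncle↔niece/nephew: two paths of length 3 through the shared grandparent pair: r = 2·(1/2)^3 = 1/4).
r to a full sibling = 1/2 (full sibs share both parents — two paths of length 2: r = 2·(1/2)^2 = 1/2).
Summing one r·B term per recipient: 1·0.25·0.237 + 2·0.25·0.403 + 2·0.5·0.416 = 0.67675.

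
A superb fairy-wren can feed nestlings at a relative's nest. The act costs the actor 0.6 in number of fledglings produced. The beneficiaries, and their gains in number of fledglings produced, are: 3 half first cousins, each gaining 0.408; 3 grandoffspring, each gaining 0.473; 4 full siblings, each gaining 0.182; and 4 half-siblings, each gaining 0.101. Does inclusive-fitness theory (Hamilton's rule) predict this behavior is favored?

Yes

Hamilton's rule: the trait is favored when the sum of r·B over every recipient exceeds the actor's cost C.
r to a half first cousin = 0.0625 (half first cousins share one grandparent — one path of length 4: r = (1/2)^4 = 1/16).
r to a grandoffspring = 1/4 (two parent–offspring links: r = (1/2)^2 = 1/4).
r to a full sibling = 0.5 (full sibs share both parents — two paths of length 2: r = 2·(1/2)^2 = 1/2).
r to a half-sibling = 0.25 (half-sibs share one parent — one path of length 2: r = (1/2)^2 = 1/4).
Summing one r·B term per recipient: 3·0.0625·0.408 + 3·0.25·0.473 + 4·0.5·0.182 + 4·0.25·0.101 = 0.89625.
0.89625 > 0.6: the indirect benefit exceeds the cost.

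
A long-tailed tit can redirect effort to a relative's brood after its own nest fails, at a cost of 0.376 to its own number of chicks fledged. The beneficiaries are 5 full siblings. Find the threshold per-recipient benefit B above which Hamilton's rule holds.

0.1504

r to a full sibling = 1/2 (full sibs share both parents — two paths of length 2: r = 2·(1/2)^2 = 1/2).
Hamilton's rule with n recipients of equal r: n·r·B > C, so B > C/(n·r) = 0.376/(5·0.5) = 0.1504.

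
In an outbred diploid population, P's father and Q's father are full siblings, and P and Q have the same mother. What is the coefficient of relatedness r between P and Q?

0.375

With two independent routes of shared ancestry, r is the sum of the two contributions.
P and Q are related in two ways: first cousins through their fathers (r = 1/8) and half-sibs through their shared mother (r = 1/4).
r = 1/8 + 1/4 = 3/8 = 0.375.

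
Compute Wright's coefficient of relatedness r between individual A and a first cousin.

0.125

Each parent–offspring link contributes a factor of 1/2, and independent paths through distinct common ancestors add.
First cousins share one grandparent pair — two paths of length 4: r = 2·(1/2)^4 = 1/8.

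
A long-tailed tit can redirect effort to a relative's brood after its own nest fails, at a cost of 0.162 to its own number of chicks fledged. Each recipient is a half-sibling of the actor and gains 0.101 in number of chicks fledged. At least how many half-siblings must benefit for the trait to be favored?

7

r to a half-sibling = 1/4 (half-sibs share one parent — one path of length 2: r = (1/2)^2 = 1/4).
Hamilton's rule: n·r·B > C  ⇒  n > C/(r·B) = 0.162/(0.25·0.101) = 6.416.
The smallest integer exceeding 6.416 is 7.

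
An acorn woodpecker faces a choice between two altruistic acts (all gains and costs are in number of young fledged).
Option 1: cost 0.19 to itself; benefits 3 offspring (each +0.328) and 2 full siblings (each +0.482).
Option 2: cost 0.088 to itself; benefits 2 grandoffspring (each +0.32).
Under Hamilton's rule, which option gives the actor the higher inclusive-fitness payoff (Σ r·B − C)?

Option 1

Option 1: r to an offspring = 0.5.
Option 1: r to a full sibling = 0.5.
Option 1: Σ r·B − C = (3·0.5·0.328 + 2·0.5·0.482) − 0.19 = 0.784.
Option 2: r to a grandoffspring = 0.25.
Option 2: Σ r·B − C = (2·0.25·0.32) − 0.088 = 0.072.
Option 1 has the higher net inclusive-fitness payoff.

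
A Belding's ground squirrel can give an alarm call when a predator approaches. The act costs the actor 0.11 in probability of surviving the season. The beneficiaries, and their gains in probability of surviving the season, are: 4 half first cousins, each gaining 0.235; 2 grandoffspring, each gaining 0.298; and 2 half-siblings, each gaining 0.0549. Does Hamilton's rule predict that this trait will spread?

Hamilton's rule: the trait is favored when the sum of r·B over every recipient exceeds the actor's cost C.
r to a half first cousin = 0.0625 (half first cousins share one grandparent — one path of length 4: r = (1/2)^4 = 1/16).
r to a grandoffspring = 0.25 (two parent–offspring links: r = (1/2)^2 = 1/4).
r to a half-sibling = 0.25 (half-sibs share one parent — one path of length 2: r = (1/2)^2 = 1/4).
Summing one r·B term per recipient: 4·0.0625·0.235 + 2·0.25·0.298 + 2·0.25·0.0549 = 0.2352.
0.2352 > 0.11: the indirect benefit exceeds the cost.

Yes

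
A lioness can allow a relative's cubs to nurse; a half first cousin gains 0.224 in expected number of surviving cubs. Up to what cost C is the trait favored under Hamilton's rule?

0.014

r to a half first cousin = 0.0625 (half first cousins share one grandparent — one path of length 4: r = (1/2)^4 = 1/16).
Hamilton's rule: n·r·B > C, so the trait is favored while C < n·r·B = 1·0.0625·0.224 = 0.014.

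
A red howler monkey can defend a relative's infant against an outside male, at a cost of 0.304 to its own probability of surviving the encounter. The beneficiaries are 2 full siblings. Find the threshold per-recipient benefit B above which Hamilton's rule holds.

r to a full sibling = 0.5 (full sibs share both parents — two paths of length 2: r = 2·(1/2)^2 = 1/2).
Hamilton's rule with n recipients of equal r: n·r·B > C, so B > C/(n·r) = 0.304/(2·0.5) = 0.304.

0.304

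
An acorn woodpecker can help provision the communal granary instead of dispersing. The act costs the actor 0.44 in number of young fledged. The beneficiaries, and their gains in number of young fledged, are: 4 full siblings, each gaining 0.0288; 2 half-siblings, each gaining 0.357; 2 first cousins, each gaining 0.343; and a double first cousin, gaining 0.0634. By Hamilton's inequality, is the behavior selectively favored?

Hamilton's rule: the trait is favored when the sum of r·B over every recipient exceeds the actor's cost C.
r to a full sibling = 0.5 (full sibs share both parents — two paths of length 2: r = 2·(1/2)^2 = 1/2).
r to a half-sibling = 0.25 (half-sibs share one parent — one path of length 2: r = (1/2)^2 = 1/4).
r to a first cousin = 1/8 (first cousins share one grandparent pair — two paths of length 4: r = 2·(1/2)^4 = 1/8).
r to a double first cousin = 1/4 (double first cousins share both grandparent pairs — four paths of length 4: r = 4·(1/2)^4 = 1/4).
Summing one r·B term per recipient: 4·0.5·0.0288 + 2·0.25·0.357 + 2·0.125·0.343 + 1·0.25·0.0634 = 0.3377.
0.3377 < 0.44: the indirect benefit is less than the cost.

No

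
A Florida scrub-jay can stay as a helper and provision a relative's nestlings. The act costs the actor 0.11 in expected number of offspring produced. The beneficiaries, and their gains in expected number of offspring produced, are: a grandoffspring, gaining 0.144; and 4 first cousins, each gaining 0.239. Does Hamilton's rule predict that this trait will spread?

Yes

Hamilton's rule: the trait is favored when the sum of r·B over every recipient exceeds the actor's cost C.
r to a grandoffspring = 1/4 (two parent–offspring links: r = (1/2)^2 = 1/4).
r to a first cousin = 0.125 (first cousins share one grandparent pair — two paths of length 4: r = 2·(1/2)^4 = 1/8).
Summing one r·B term per recipient: 1·0.25·0.144 + 4·0.125·0.239 = 0.1555.
0.1555 > 0.11: the indirect benefit exceeds the cost.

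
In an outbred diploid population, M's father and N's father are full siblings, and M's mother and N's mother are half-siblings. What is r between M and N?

0.1875

Relatedness sums over independent paths through distinct common ancestors.
M and N are related in two ways: first cousins through their fathers (r = 1/8) and half first cousins through their mothers (r = 1/16).
r = 1/8 + 1/16 = 0.1875.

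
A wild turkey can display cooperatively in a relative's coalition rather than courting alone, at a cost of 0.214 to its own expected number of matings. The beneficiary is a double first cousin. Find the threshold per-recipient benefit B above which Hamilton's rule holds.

r to a double first cousin = 1/4 (double first cousins share both grandparent pairs — four paths of length 4: r = 4·(1/2)^4 = 1/4).
Hamilton's rule with n recipients of equal r: n·r·B > C, so B > C/(n·r) = 0.214/(1·0.25) = 0.856.

0.856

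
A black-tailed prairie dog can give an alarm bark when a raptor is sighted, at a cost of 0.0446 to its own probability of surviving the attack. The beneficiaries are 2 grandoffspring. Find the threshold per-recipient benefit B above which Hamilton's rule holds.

0.0892

r to a grandoffspring = 0.25 (two parent–offspring links: r = (1/2)^2 = 1/4).
Hamilton's rule with n recipients of equal r: n·r·B > C, so B > C/(n·r) = 0.0446/(2·0.25) = 0.0892.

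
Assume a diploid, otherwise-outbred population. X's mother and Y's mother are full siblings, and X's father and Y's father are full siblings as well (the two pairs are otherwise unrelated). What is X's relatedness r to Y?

0.25

Relatedness sums over independent paths through distinct common ancestors.
X and Y are related in two ways: first cousins through their mothers (r = 1/8) and first cousins through their fathers (r = 1/8) — i.e. double first cousins.
r = 1/8 + 1/8 = 0.25.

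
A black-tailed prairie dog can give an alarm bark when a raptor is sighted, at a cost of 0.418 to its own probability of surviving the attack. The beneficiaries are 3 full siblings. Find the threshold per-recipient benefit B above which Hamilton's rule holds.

0.2787

r to a full sibling = 1/2 (full sibs share both parents — two paths of length 2: r = 2·(1/2)^2 = 1/2).
Hamilton's rule with n recipients of equal r: n·r·B > C, so B > C/(n·r) = 0.418/(3·0.5) = 0.2787.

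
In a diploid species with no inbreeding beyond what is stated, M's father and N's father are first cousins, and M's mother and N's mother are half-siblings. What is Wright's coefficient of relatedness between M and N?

Relatedness sums over independent paths through distinct common ancestors.
M and N are related in two ways: second cousins through their fathers (r = 1/32) and half first cousins through their mothers (r = 1/16).
r = 1/32 + 1/16 = 0.09375.

0.09375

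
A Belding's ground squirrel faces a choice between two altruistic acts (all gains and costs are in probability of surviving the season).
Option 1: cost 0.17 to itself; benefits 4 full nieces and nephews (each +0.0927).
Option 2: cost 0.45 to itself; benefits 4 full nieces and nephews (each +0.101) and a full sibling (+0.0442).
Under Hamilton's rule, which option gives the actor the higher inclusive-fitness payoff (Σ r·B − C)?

Option 1

Option 1: r to a full niece or nephew = 0.25.
Option 1: Σ r·B − C = (4·0.25·0.0927) − 0.17 = -0.0773.
Option 2: r to a full niece or nephew = 0.25.
Option 2: r to a full sibling = 0.5.
Option 2: Σ r·B − C = (4·0.25·0.101 + 1·0.5·0.0442) − 0.45 = -0.3269.
Option 1 has the higher net inclusive-fitness payoff.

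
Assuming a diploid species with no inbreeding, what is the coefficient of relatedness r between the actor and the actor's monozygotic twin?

Each parent–offspring link contributes a factor of 1/2, and independent paths through distinct common ancestors add.
Monozygotic twins share every allele identical by descent: r = 1.

1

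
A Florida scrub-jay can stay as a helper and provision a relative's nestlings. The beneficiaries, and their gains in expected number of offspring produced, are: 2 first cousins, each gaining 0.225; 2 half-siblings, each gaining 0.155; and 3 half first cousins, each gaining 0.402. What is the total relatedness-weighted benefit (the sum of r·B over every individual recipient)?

0.209125

r to a first cousin = 0.125 (first cousins share one grandparent pair — two paths of length 4: r = 2·(1/2)^4 = 1/8).
r to a half-sibling = 1/4 (half-sibs share one parent — one path of length 2: r = (1/2)^2 = 1/4).
r to a half first cousin = 0.0625 (half first cousins share one grandparent — one path of length 4: r = (1/2)^4 = 1/16).
Summing one r·B term per recipient: 2·0.125·0.225 + 2·0.25·0.155 + 3·0.0625·0.402 = 0.209125.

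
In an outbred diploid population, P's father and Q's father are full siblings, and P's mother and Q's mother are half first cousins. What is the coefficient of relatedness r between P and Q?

With two independent routes of shared ancestry, r is the sum of the two contributions.
P and Q are related in two ways: first cousins through their fathers (r = 1/8) and half second cousins through their mothers (r = 1/64).
r = 1/8 + 1/64 = 9/64 = 0.140625.

0.140625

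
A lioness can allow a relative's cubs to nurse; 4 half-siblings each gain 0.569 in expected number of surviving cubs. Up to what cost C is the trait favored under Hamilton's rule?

0.569

r to a half-sibling = 1/4 (half-sibs share one parent — one path of length 2: r = (1/2)^2 = 1/4).
Hamilton's rule: n·r·B > C, so the trait is favored while C < n·r·B = 4·0.25·0.569 = 0.569.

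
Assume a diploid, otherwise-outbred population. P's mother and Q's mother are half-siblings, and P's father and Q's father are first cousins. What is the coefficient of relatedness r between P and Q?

0.09375

With two independent routes of shared ancestry, r is the sum of the two contributions.
P and Q are related in two ways: half first cousins through their mothers (r = 1/16) and second cousins through their fathers (r = 1/32).
r = 1/16 + 1/32 = 0.09375.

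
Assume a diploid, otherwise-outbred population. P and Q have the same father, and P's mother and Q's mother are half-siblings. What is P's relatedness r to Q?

With two independent routes of shared ancestry, r is the sum of the two contributions.
P and Q are related in two ways: half-sibs through their shared father (r = 1/4) and half first cousins through their mothers (r = 1/16).
r = 1/4 + 1/16 = 0.3125.

0.3125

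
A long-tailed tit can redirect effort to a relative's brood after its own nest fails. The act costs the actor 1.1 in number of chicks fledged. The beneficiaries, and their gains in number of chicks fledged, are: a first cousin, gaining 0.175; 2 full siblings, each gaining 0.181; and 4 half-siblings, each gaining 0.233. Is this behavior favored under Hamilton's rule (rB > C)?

Hamilton's rule: the trait is favored when the sum of r·B over every recipient exceeds the actor's cost C.
r to a first cousin = 1/8 (first cousins share one grandparent pair — two paths of length 4: r = 2·(1/2)^4 = 1/8).
r to a full sibling = 0.5 (full sibs share both parents — two paths of length 2: r = 2·(1/2)^2 = 1/2).
r to a half-sibling = 1/4 (half-sibs share one parent — one path of length 2: r = (1/2)^2 = 1/4).
Summing one r·B term per recipient: 1·0.125·0.175 + 2·0.5·0.181 + 4·0.25·0.233 = 0.435875.
0.435875 < 1.1: the indirect benefit is less than the cost.

No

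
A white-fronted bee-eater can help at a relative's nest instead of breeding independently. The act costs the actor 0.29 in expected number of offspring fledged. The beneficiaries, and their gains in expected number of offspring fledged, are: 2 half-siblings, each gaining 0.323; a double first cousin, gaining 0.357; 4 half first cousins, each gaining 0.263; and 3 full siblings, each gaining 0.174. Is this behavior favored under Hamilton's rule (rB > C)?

Hamilton's rule: the trait is favored when the sum of r·B over every recipient exceeds the actor's cost C.
r to a half-sibling = 0.25 (half-sibs share one parent — one path of length 2: r = (1/2)^2 = 1/4).
r to a double first cousin = 1/4 (double first cousins share both grandparent pairs — four paths of length 4: r = 4·(1/2)^4 = 1/4).
r to a half first cousin = 1/16 (half first cousins share one grandparent — one path of length 4: r = (1/2)^4 = 1/16).
r to a full sibling = 1/2 (full sibs share both parents — two paths of length 2: r = 2·(1/2)^2 = 1/2).
Summing one r·B term per recipient: 2·0.25·0.323 + 1·0.25·0.357 + 4·0.0625·0.263 + 3·0.5·0.174 = 0.5775.
0.5775 > 0.29: the indirect benefit exceeds the cost.

Yes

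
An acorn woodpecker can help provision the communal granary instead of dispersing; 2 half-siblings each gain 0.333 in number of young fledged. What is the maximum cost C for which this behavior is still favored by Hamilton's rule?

r to a half-sibling = 1/4 (half-sibs share one parent — one path of length 2: r = (1/2)^2 = 1/4).
Hamilton's rule: n·r·B > C, so the trait is favored while C < n·r·B = 2·0.25·0.333 = 0.1665.

0.1665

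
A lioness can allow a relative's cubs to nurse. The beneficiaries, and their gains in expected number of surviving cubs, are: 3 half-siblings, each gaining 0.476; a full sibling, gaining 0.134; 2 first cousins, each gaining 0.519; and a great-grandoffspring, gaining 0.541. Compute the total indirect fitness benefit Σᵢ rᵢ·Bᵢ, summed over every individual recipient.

0.621375

r to a half-sibling = 0.25 (half-sibs share one parent — one path of length 2: r = (1/2)^2 = 1/4).
r to a full sibling = 0.5 (full sibs share both parents — two paths of length 2: r = 2·(1/2)^2 = 1/2).
r to a first cousin = 1/8 (first cousins share one grandparent pair — two paths of length 4: r = 2·(1/2)^4 = 1/8).
r to a great-grandoffspring = 0.125 (three parent–offspring links: r = (1/2)^3 = 1/8).
Summing one r·B term per recipient: 3·0.25·0.476 + 1·0.5·0.134 + 2·0.125·0.519 + 1·0.125·0.541 = 0.621375.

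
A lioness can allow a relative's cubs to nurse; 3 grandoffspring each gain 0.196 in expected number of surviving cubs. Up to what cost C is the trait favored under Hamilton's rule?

0.147

r to a grandoffspring = 0.25 (two parent–offspring links: r = (1/2)^2 = 1/4).
Hamilton's rule: n·r·B > C, so the trait is favored while C < n·r·B = 3·0.25·0.196 = 0.147.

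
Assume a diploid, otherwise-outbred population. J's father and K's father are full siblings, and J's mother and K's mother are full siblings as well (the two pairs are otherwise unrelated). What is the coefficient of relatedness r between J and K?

0.25

Independent pedigree routes through distinct common ancestors add.
J and K are related in two ways: first cousins through their fathers (r = 1/8) and first cousins through their mothers (r = 1/8) — i.e. double first cousins.
r = 1/8 + 1/8 = 1/4 = 0.25.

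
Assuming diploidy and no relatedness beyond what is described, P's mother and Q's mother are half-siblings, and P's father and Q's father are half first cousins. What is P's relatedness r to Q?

Relatedness sums over independent paths through distinct common ancestors.
P and Q are related in two ways: half first cousins through their mothers (r = 1/16) and half second cousins through their fathers (r = 1/64).
r = 1/16 + 1/64 = 0.078125.

0.078125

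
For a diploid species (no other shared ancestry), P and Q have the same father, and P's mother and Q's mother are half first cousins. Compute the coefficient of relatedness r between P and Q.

With two independent routes of shared ancestry, r is the sum of the two contributions.
P and Q are related in two ways: half-sibs through their shared father (r = 1/4) and half second cousins through their mothers (r = 1/64).
r = 1/4 + 1/64 = 0.265625.

0.265625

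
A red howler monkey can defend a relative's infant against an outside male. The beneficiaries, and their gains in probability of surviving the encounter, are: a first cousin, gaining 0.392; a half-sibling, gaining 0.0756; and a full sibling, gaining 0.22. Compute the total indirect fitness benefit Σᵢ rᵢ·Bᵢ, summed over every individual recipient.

0.1779

r to a first cousin = 0.125 (first cousins share one grandparent pair — two paths of length 4: r = 2·(1/2)^4 = 1/8).
r to a half-sibling = 0.25 (half-sibs share one parent — one path of length 2: r = (1/2)^2 = 1/4).
r to a full sibling = 0.5 (full sibs share both parents — two paths of length 2: r = 2·(1/2)^2 = 1/2).
Summing one r·B term per recipient: 1·0.125·0.392 + 1·0.25·0.0756 + 1·0.5·0.22 = 0.1779.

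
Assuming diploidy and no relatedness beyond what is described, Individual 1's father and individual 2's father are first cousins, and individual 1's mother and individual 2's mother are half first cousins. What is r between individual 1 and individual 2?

Independent pedigree routes through distinct common ancestors add.
Individual 1 and individual 2 are related in two ways: second cousins through their fathers (r = 1/32) and half second cousins through their mothers (r = 1/64).
r = 1/32 + 1/64 = 3/64 = 0.046875.

0.046875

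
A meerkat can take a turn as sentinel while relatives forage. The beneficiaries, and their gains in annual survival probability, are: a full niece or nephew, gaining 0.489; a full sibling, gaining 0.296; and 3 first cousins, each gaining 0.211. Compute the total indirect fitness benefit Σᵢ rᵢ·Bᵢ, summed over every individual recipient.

0.349375

r to a full niece or nephew = 1/4 (full aunt/uncle↔niece/nephew: two paths of length 3 through the shared grandparent pair: r = 2·(1/2)^3 = 1/4).
r to a full sibling = 1/2 (full sibs share both parents — two paths of length 2: r = 2·(1/2)^2 = 1/2).
r to a first cousin = 1/8 (first cousins share one grandparent pair — two paths of length 4: r = 2·(1/2)^4 = 1/8).
Summing one r·B term per recipient: 1·0.25·0.489 + 1·0.5·0.296 + 3·0.125·0.211 = 0.349375.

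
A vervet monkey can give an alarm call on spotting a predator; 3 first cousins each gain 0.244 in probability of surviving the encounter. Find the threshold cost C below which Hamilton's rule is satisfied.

0.0915

r to a first cousin = 1/8 (first cousins share one grandparent pair — two paths of length 4: r = 2·(1/2)^4 = 1/8).
Hamilton's rule: n·r·B > C, so the trait is favored while C < n·r·B = 3·0.125·0.244 = 0.0915.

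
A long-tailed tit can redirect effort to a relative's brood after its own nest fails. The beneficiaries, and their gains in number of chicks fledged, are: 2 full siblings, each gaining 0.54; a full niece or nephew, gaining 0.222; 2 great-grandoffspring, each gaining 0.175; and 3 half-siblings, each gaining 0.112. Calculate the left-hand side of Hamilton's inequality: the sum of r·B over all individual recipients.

0.72325

r to a full sibling = 1/2 (full sibs share both parents — two paths of length 2: r = 2·(1/2)^2 = 1/2).
r to a full niece or nephew = 0.25 (full aunt/uncle↔niece/nephew: two paths of length 3 through the shared grandparent pair: r = 2·(1/2)^3 = 1/4).
r to a great-grandoffspring = 0.125 (three parent–offspring links: r = (1/2)^3 = 1/8).
r to a half-sibling = 1/4 (half-sibs share one parent — one path of length 2: r = (1/2)^2 = 1/4).
Summing one r·B term per recipient: 2·0.5·0.54 + 1·0.25·0.222 + 2·0.125·0.175 + 3·0.25·0.112 = 0.72325.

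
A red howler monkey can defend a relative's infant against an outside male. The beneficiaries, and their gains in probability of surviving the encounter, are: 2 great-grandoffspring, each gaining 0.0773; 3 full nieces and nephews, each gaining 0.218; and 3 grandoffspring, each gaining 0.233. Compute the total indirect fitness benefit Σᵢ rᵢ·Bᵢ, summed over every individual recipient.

r to a great-grandoffspring = 1/8 (three parent–offspring links: r = (1/2)^3 = 1/8).
r to a full niece or nephew = 0.25 (full aunt/uncle↔niece/nephew: two paths of length 3 through the shared grandparent pair: r = 2·(1/2)^3 = 1/4).
r to a grandoffspring = 1/4 (two parent–offspring links: r = (1/2)^2 = 1/4).
Summing one r·B term per recipient: 2·0.125·0.0773 + 3·0.25·0.218 + 3·0.25·0.233 = 0.357575.

0.357575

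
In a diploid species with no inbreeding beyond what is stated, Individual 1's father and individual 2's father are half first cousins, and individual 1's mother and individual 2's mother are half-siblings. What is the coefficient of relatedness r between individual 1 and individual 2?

With two independent routes of shared ancestry, r is the sum of the two contributions.
Individual 1 and individual 2 are related in two ways: half second cousins through their fathers (r = 1/64) and half first cousins through their mothers (r = 1/16).
r = 1/64 + 1/16 = 5/64 = 0.078125.

0.078125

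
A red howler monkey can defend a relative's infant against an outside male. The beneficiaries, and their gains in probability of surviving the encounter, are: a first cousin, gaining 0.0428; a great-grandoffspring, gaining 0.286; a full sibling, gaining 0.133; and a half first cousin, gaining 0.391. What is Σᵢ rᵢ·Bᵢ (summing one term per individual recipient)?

0.1320375

r to a first cousin = 0.125 (first cousins share one grandparent pair — two paths of length 4: r = 2·(1/2)^4 = 1/8).
r to a great-grandoffspring = 0.125 (three parent–offspring links: r = (1/2)^3 = 1/8).
r to a full sibling = 0.5 (full sibs share both parents — two paths of length 2: r = 2·(1/2)^2 = 1/2).
r to a half first cousin = 1/16 (half first cousins share one grandparent — one path of length 4: r = (1/2)^4 = 1/16).
Summing one r·B term per recipient: 1·0.125·0.0428 + 1·0.125·0.286 + 1·0.5·0.133 + 1·0.0625·0.391 = 0.1320375.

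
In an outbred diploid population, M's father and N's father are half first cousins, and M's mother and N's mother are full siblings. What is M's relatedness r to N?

0.140625

With two independent routes of shared ancestry, r is the sum of the two contributions.
M and N are related in two ways: half second cousins through their fathers (r = 1/64) and first cousins through their mothers (r = 1/8).
r = 1/64 + 1/8 = 9/64 = 0.140625.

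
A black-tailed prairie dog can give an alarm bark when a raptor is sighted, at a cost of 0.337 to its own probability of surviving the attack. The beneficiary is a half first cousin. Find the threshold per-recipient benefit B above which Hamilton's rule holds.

r to a half first cousin = 0.0625 (half first cousins share one grandparent — one path of length 4: r = (1/2)^4 = 1/16).
Hamilton's rule with n recipients of equal r: n·r·B > C, so B > C/(n·r) = 0.337/(1·0.0625) = 5.392.

5.392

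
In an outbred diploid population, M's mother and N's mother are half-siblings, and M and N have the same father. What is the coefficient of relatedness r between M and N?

0.3125

With two independent routes of shared ancestry, r is the sum of the two contributions.
M and N are related in two ways: half first cousins through their mothers (r = 1/16) and half-sibs through their shared father (r = 1/4).
r = 1/16 + 1/4 = 0.3125.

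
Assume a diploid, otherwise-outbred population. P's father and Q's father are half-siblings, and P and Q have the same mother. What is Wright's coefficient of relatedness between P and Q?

0.3125

Wright's path rule: contributions from independent ancestry routes add.
P and Q are related in two ways: half first cousins through their fathers (r = 1/16) and half-sibs through their shared mother (r = 1/4).
r = 1/16 + 1/4 = 5/16 = 0.3125.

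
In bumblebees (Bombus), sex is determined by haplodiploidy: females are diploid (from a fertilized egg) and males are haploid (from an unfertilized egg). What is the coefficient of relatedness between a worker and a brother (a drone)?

0.25

Her haploid brother carries none of their father's genes and a random half of their mother's genome; that half matches the maternal half of her own genome with probability 1/2: r = 1/2 · 1/2 = 1/4.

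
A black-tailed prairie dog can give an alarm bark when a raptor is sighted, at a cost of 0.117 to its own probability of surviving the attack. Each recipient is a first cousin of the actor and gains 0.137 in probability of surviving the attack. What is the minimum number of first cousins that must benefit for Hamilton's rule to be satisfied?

r to a first cousin = 0.125 (first cousins share one grandparent pair — two paths of length 4: r = 2·(1/2)^4 = 1/8).
Hamilton's rule: n·r·B > C  ⇒  n > C/(r·B) = 0.117/(0.125·0.137) = 6.832.
The smallest integer exceeding 6.832 is 7.

7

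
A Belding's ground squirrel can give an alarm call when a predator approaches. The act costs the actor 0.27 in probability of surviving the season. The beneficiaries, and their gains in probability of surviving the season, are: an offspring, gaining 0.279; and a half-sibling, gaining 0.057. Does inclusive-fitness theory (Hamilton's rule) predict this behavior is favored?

Hamilton's rule: the trait is favored when the sum of r·B over every recipient exceeds the actor's cost C.
r to an offspring = 1/2 (one parent–offspring link: r = (1/2)^1 = 1/2).
r to a half-sibling = 1/4 (half-sibs share one parent — one path of length 2: r = (1/2)^2 = 1/4).
Summing one r·B term per recipient: 1·0.5·0.279 + 1·0.25·0.057 = 0.15375.
0.15375 < 0.27: the indirect benefit is less than the cost.

No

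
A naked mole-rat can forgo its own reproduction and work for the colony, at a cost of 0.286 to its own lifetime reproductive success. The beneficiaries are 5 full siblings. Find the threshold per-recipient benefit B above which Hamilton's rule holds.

r to a full sibling = 1/2 (full sibs share both parents — two paths of length 2: r = 2·(1/2)^2 = 1/2).
Hamilton's rule with n recipients of equal r: n·r·B > C, so B > C/(n·r) = 0.286/(5·0.5) = 0.1144.

0.1144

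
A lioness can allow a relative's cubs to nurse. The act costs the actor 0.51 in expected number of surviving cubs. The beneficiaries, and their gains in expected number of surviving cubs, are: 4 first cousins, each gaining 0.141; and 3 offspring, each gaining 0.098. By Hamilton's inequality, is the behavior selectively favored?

No

Hamilton's rule: the trait is favored when the sum of r·B over every recipient exceeds the actor's cost C.
r to a first cousin = 1/8 (first cousins share one grandparent pair — two paths of length 4: r = 2·(1/2)^4 = 1/8).
r to an offspring = 0.5 (one parent–offspring link: r = (1/2)^1 = 1/2).
Summing one r·B term per recipient: 4·0.125·0.141 + 3·0.5·0.098 = 0.2175.
0.2175 < 0.51: the indirect benefit is less than the cost.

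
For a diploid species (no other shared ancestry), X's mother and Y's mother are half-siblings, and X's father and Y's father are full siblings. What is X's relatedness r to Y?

0.1875

Wright's path rule: contributions from independent ancestry routes add.
X and Y are related in two ways: half first cousins through their mothers (r = 1/16) and first cousins through their fathers (r = 1/8).
r = 1/16 + 1/8 = 0.1875.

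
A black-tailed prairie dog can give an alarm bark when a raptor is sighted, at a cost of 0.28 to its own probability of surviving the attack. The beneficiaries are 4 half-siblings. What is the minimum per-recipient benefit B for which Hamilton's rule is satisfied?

r to a half-sibling = 1/4 (half-sibs share one parent — one path of length 2: r = (1/2)^2 = 1/4).
Hamilton's rule with n recipients of equal r: n·r·B > C, so B > C/(n·r) = 0.28/(4·0.25) = 0.28.

0.28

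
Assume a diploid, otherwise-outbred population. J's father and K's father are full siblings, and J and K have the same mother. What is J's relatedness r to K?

0.375

Relatedness sums over independent paths through distinct common ancestors.
J and K are related in two ways: first cousins through their fathers (r = 1/8) and half-sibs through their shared mother (r = 1/4).
r = 1/8 + 1/4 = 3/8 = 0.375.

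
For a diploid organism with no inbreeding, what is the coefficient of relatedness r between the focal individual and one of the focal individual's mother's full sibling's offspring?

0.125

Each parent–offspring link contributes a factor of 1/2, and independent paths through distinct common ancestors add.
First cousins share one grandparent pair — two paths of length 4: r = 2·(1/2)^4 = 1/8.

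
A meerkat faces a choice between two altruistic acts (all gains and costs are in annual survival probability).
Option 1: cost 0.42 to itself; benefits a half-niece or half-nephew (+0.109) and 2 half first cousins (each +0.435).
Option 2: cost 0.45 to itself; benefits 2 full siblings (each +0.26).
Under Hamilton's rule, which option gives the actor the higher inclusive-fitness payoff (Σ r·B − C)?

Option 2

Option 1: r to a half-niece or half-nephew = 0.125.
Option 1: r to a half first cousin = 0.0625.
Option 1: Σ r·B − C = (1·0.125·0.109 + 2·0.0625·0.435) − 0.42 = -0.352.
Option 2: r to a full sibling = 0.5.
Option 2: Σ r·B − C = (2·0.5·0.26) − 0.45 = -0.19.
Option 2 has the higher net inclusive-fitness payoff.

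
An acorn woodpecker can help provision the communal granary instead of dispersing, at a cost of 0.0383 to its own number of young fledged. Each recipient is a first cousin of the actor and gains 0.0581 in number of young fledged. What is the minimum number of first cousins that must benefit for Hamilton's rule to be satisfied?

r to a first cousin = 0.125 (first cousins share one grandparent pair — two paths of length 4: r = 2·(1/2)^4 = 1/8).
Hamilton's rule: n·r·B > C  ⇒  n > C/(r·B) = 0.0383/(0.125·0.0581) = 5.274.
The smallest integer exceeding 5.274 is 6.

6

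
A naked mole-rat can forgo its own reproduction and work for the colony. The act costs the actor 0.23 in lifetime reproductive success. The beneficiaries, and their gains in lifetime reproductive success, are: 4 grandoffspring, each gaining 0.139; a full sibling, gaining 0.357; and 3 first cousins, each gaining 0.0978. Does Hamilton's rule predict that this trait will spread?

Yes

Hamilton's rule: the trait is favored when the sum of r·B over every recipient exceeds the actor's cost C.
r to a grandoffspring = 0.25 (two parent–offspring links: r = (1/2)^2 = 1/4).
r to a full sibling = 0.5 (full sibs share both parents — two paths of length 2: r = 2·(1/2)^2 = 1/2).
r to a first cousin = 0.125 (first cousins share one grandparent pair — two paths of length 4: r = 2·(1/2)^4 = 1/8).
Summing one r·B term per recipient: 4·0.25·0.139 + 1·0.5·0.357 + 3·0.125·0.0978 = 0.354175.
0.354175 > 0.23: the indirect benefit exceeds the cost.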